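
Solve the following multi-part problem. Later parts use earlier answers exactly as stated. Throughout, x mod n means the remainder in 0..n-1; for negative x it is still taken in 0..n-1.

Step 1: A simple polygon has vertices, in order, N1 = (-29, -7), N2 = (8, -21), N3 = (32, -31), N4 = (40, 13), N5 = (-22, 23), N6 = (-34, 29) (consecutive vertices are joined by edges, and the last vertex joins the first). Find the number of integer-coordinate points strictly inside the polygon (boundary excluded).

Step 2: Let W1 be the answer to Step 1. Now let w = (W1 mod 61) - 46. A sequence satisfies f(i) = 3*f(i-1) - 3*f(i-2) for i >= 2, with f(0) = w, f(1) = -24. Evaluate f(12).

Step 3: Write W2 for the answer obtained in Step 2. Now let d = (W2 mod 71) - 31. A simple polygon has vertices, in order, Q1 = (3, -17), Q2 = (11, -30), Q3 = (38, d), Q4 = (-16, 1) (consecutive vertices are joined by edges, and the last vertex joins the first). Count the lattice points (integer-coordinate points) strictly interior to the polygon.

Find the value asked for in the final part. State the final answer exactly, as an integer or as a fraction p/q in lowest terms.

838

Step 1: cross terms: (-29*-21 - 8*-7)=665, (8*-31 - 32*-21)=424, (32*13 - 40*-31)=1656, (40*23 - -22*13)=1206, (-22*29 - -34*23)=144, (-34*-7 - -29*29)=1079; twice the area = |5174| = 5174; area = 2587; boundary points = 1 + 2 + 4 + 2 + 6 + 1 = 16; strictly interior points = area - boundary/2 + 1 = 2580; answer 2580
Step 2: W1 = 2580; w = -28; f(2) = 3*(-24) - 3*(-28) = 12; iterating: f(2)=12, f(3)=108, f(4)=288, f(5)=540, f(6)=756, f(7)=648, f(8)=-324, f(9)=-2916, f(10)=-7776, f(11)=-14580, f(12)=-20412; answer -20412
Step 3: W2 = -20412; d = 5; cross terms: (3*-30 - 11*-17)=97, (11*5 - 38*-30)=1195, (38*1 - -16*5)=118, (-16*-17 - 3*1)=269; twice the area = |1679| = 1679; area = 1679/2; boundary points = 1 + 1 + 2 + 1 = 5; strictly interior points = area - boundary/2 + 1 = 838; answer 838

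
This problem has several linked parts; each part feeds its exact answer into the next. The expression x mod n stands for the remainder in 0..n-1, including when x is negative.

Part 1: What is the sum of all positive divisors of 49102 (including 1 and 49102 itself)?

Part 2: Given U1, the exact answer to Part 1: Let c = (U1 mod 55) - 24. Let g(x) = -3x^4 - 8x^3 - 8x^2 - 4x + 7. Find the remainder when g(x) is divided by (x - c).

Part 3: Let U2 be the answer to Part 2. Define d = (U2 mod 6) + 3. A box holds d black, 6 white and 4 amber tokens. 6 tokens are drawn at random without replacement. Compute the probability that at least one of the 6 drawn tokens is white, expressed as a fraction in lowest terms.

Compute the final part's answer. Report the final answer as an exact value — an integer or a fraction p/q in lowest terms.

703/715

Part 1: 49102 = 2 * 24551; sigma = (1 + 2) * (1 + 24551) = 3 * 24552 = 73656; answer 73656
Part 2: U1 = 73656; c = -13; remainder = value at the root: -3*(-13)^4 - 8*(-13)^3 - 8*(-13)^2 - 4*(-13)^1 + 7 = (-85683) + (17576) + (-1352) + (52) + (7) = -69400; answer -69400
Part 3: U2 = -69400; d = 5; total draws C(15,6) = 5005; complement C(9,6) = 84; favorable 5005 - 84 = 4921; P = 703/715; answer 703/715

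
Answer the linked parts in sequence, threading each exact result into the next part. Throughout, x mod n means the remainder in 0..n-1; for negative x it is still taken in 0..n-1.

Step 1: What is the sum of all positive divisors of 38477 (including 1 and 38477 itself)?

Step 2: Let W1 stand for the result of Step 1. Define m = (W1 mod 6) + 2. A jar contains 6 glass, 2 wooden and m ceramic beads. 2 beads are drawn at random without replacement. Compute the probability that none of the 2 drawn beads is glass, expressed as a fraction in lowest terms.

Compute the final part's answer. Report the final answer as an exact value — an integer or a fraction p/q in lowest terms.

Step 1: 38477 = 109 * 353; sigma = (1 + 109) * (1 + 353) = 110 * 354 = 38940; answer 38940
Step 2: W1 = 38940; m = 2; total draws C(10,2) = 45; favorable C(4,2) = 6; P = 2/15; answer 2/15

2/15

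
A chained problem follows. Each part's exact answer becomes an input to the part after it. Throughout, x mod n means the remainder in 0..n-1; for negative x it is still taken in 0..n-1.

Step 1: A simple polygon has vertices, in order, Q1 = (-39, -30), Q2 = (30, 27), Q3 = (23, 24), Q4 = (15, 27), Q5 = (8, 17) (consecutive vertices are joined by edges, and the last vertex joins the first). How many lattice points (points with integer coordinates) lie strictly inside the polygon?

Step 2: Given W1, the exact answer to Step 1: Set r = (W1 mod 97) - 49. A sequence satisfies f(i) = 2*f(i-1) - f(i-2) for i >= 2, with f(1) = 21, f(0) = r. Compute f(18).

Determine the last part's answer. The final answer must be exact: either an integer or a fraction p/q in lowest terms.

905

Step 1: cross terms: (-39*27 - 30*-30)=-153, (30*24 - 23*27)=99, (23*27 - 15*24)=261, (15*17 - 8*27)=39, (8*-30 - -39*17)=423; twice the area = |669| = 669; area = 669/2; boundary points = 3 + 1 + 1 + 1 + 47 = 53; strictly interior points = area - boundary/2 + 1 = 309; answer 309
Step 2: W1 = 309; r = -31; f(2) = 2*(21) - 1*(-31) = 73; iterating: f(2)=73, f(3)=125, f(4)=177, f(5)=229, f(6)=281, f(7)=333, f(8)=385, f(9)=437, f(10)=489, f(11)=541, f(12)=593, f(13)=645, f(14)=697, f(15)=749, f(16)=801, f(17)=853, f(18)=905; answer 905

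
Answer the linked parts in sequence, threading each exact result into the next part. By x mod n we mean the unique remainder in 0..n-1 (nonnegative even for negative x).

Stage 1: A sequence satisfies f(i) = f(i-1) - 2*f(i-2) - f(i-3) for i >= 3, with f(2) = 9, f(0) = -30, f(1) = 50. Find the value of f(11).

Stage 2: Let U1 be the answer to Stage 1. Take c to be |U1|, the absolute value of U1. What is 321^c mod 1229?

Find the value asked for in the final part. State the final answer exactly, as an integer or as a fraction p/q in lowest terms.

897

Stage 1: f(3) = 1*(9) - 2*(50) - 1*(-30) = -61; iterating: f(3)=-61, f(4)=-129, f(5)=-16, f(6)=303, f(7)=464, f(8)=-126, f(9)=-1357, f(10)=-1569, f(11)=1271; answer 1271
Stage 2: U1 = 1271; c = 1271; squarings mod 1229: 321^1=321, 321^2=1034, 321^4=1155, 321^8=560, 321^16=205, 321^32=239, 321^64=587, 321^128=449, 321^256=45, 321^512=796, 321^1024=681; 321^1271 = 321^1 * 321^2 * 321^4 * 321^16 * 321^32 * 321^64 * 321^128 * 321^1024 = 897 (mod 1229); answer 897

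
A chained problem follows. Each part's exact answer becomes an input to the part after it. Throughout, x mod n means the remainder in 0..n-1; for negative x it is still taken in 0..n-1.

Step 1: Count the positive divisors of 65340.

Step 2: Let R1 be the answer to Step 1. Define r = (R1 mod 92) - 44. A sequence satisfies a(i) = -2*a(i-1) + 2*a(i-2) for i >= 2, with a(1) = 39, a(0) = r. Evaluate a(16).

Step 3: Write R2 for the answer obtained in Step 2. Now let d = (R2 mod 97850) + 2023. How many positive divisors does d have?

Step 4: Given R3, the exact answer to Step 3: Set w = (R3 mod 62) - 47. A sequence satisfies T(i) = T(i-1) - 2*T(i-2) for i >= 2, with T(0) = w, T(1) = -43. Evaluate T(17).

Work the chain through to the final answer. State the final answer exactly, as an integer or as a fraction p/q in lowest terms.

Step 1: 65340 = 2^2 * 3^3 * 5 * 11^2; number of divisors = (2+1) * (3+1) * (1+1) * (2+1) = 72; answer 72
Step 2: R1 = 72; r = 28; a(2) = -2*(39) + 2*(28) = -22; iterating: a(2)=-22, a(3)=122, a(4)=-288, a(5)=820, a(6)=-2216, a(7)=6072, a(8)=-16576, a(9)=45296, a(10)=-123744, a(11)=338080, a(12)=-923648, a(13)=2523456, a(14)=-6894208, a(15)=18835328, a(16)=-51459072; answer -51459072
Step 3: R2 = -51459072; d = 12051; 12051 = 3^2 * 13 * 103; number of divisors = (2+1) * (1+1) * (1+1) = 12; answer 12
Step 4: R3 = 12; w = -35; T(2) = 1*(-43) - 2*(-35) = 27; iterating: T(2)=27, T(3)=113, T(4)=59, T(5)=-167, T(6)=-285, T(7)=49, T(8)=619, T(9)=521, T(10)=-717, T(11)=-1759, T(12)=-325, T(13)=3193, T(14)=3843, T(15)=-2543, T(16)=-10229, T(17)=-5143; answer -5143

-5143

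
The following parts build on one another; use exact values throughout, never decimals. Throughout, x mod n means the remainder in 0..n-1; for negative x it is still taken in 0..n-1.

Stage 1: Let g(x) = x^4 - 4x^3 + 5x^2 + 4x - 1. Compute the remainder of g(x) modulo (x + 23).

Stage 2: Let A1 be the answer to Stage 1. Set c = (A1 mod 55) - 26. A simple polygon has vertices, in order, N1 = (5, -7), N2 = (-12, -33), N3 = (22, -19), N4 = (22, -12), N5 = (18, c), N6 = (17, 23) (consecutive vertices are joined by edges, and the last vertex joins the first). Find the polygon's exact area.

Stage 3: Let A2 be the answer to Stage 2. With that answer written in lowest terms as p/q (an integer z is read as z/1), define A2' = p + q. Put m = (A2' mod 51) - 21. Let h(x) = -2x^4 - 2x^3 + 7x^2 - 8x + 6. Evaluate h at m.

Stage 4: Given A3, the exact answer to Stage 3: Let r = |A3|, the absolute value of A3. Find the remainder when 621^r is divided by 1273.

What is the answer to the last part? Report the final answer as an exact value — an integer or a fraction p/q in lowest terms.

Stage 1: remainder = value at the root: 1*(-23)^4 - 4*(-23)^3 + 5*(-23)^2 + 4*(-23)^1 - 1 = (279841) + (48668) + (2645) + (-92) + (-1) = 331061; answer 331061
Stage 2: A1 = 331061; c = -10; cross terms: (5*-33 - -12*-7)=-249, (-12*-19 - 22*-33)=954, (22*-12 - 22*-19)=154, (22*-10 - 18*-12)=-4, (18*23 - 17*-10)=584, (17*-7 - 5*23)=-234; twice the area = |1205| = 1205; area = 1205/2; answer 1205/2
Stage 3: A2 = 1205/2; threaded value p + q = 1207; m = 13; -2*(13)^4 - 2*(13)^3 + 7*(13)^2 - 8*(13)^1 + 6 = (-57122) + (-4394) + (1183) + (-104) + (6) = -60431; answer -60431
Stage 4: A3 = -60431; r = 60431; squarings mod 1273: 621^1=621, 621^2=1195, 621^4=992, 621^8=35, 621^16=1225, 621^32=1031, 621^64=6, 621^128=36, 621^256=23, 621^512=529, 621^1024=1054, 621^2048=860, 621^4096=1260, 621^8192=169, 621^16384=555, 621^32768=1232; 621^60431 = 621^1 * 621^2 * 621^4 * 621^8 * 621^1024 * 621^2048 * 621^8192 * 621^16384 * 621^32768 = 166 (mod 1273); answer 166

166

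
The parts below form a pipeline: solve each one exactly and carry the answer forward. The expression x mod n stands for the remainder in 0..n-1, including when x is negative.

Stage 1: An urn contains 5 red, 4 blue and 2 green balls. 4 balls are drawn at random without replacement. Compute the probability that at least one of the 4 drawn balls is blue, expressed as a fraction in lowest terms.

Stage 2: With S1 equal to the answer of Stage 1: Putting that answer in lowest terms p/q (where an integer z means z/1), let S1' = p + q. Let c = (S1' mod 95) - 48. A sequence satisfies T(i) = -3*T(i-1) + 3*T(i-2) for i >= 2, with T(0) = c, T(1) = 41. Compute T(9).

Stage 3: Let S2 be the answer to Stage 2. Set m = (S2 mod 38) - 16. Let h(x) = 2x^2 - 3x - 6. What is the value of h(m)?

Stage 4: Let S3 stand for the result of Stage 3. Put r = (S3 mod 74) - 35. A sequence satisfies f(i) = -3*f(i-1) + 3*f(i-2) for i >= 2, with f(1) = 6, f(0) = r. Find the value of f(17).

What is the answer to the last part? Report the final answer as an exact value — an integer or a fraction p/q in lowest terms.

Stage 1: total draws C(11,4) = 330; complement C(7,4) = 35; favorable 330 - 35 = 295; P = 59/66; answer 59/66
Stage 2: S1 = 59/66; threaded value p + q = 125; c = -18; T(2) = -3*(41) + 3*(-18) = -177; iterating: T(2)=-177, T(3)=654, T(4)=-2493, T(5)=9441, T(6)=-35802, T(7)=135729, T(8)=-514593, T(9)=1950966; answer 1950966
Stage 3: S2 = 1950966; m = -8; 2*(-8)^2 - 3*(-8)^1 - 6 = (128) + (24) + (-6) = 146; answer 146
Stage 4: S3 = 146; r = 37; f(2) = -3*(6) + 3*(37) = 93; iterating: f(2)=93, f(3)=-261, f(4)=1062, f(5)=-3969, f(6)=15093, f(7)=-57186, f(8)=216837, f(9)=-822069, f(10)=3116718, f(11)=-11816361, f(12)=44799237, f(13)=-169846794, f(14)=643938093, f(15)=-2441354661, f(16)=9255878262, f(17)=-35091698769; answer -35091698769

-35091698769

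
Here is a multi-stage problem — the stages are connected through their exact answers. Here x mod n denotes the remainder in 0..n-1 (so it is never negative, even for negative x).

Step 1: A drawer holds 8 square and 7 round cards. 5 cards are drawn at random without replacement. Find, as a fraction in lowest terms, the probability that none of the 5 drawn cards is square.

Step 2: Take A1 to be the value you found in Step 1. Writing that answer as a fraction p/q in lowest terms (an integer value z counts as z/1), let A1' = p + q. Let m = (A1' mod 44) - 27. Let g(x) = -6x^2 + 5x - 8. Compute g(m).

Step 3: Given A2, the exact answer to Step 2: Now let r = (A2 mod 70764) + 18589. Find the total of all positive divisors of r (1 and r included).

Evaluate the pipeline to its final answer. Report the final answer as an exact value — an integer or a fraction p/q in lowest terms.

235104

Step 1: total draws C(15,5) = 3003; favorable C(7,5) = 21; P = 1/143; answer 1/143
Step 2: A1 = 1/143; threaded value p + q = 144; m = -15; -6*(-15)^2 + 5*(-15)^1 - 8 = (-1350) + (-75) + (-8) = -1433; answer -1433
Step 3: A2 = -1433; r = 87920; 87920 = 2^4 * 5 * 7 * 157; sigma = (1 + 2 + 4 + 8 + 16) * (1 + 5) * (1 + 7) * (1 + 157) = 31 * 6 * 8 * 158 = 235104; answer 235104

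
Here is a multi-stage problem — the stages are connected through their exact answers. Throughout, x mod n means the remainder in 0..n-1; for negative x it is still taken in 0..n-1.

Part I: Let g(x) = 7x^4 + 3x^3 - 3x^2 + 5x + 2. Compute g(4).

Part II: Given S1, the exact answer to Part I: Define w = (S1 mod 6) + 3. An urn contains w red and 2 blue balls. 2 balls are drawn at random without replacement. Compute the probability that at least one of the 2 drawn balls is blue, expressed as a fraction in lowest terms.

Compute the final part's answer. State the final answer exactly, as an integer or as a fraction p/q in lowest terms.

11/21

Part I: 7*(4)^4 + 3*(4)^3 - 3*(4)^2 + 5*(4)^1 + 2 = (1792) + (192) + (-48) + (20) + (2) = 1958; answer 1958
Part II: S1 = 1958; w = 5; total draws C(7,2) = 21; complement C(5,2) = 10; favorable 21 - 10 = 11; P = 11/21; answer 11/21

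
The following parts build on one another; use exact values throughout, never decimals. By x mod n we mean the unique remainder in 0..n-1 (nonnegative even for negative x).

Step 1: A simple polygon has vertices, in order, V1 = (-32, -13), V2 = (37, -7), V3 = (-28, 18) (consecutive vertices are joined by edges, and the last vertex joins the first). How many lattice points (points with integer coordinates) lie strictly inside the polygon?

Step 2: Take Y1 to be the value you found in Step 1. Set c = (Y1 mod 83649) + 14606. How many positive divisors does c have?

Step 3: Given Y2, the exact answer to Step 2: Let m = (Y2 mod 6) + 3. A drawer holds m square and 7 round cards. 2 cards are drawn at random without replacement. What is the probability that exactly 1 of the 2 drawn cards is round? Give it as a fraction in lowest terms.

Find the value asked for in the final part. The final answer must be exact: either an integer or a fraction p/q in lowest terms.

Step 1: cross terms: (-32*-7 - 37*-13)=705, (37*18 - -28*-7)=470, (-28*-13 - -32*18)=940; twice the area = |2115| = 2115; area = 2115/2; boundary points = 3 + 5 + 1 = 9; strictly interior points = area - boundary/2 + 1 = 1054; answer 1054
Step 2: Y1 = 1054; c = 15660; 15660 = 2^2 * 3^3 * 5 * 29; number of divisors = (2+1) * (3+1) * (1+1) * (1+1) = 48; answer 48
Step 3: Y2 = 48; m = 3; total draws C(10,2) = 45; favorable C(7,1)*C(3,1) = 21; P = 7/15; answer 7/15

7/15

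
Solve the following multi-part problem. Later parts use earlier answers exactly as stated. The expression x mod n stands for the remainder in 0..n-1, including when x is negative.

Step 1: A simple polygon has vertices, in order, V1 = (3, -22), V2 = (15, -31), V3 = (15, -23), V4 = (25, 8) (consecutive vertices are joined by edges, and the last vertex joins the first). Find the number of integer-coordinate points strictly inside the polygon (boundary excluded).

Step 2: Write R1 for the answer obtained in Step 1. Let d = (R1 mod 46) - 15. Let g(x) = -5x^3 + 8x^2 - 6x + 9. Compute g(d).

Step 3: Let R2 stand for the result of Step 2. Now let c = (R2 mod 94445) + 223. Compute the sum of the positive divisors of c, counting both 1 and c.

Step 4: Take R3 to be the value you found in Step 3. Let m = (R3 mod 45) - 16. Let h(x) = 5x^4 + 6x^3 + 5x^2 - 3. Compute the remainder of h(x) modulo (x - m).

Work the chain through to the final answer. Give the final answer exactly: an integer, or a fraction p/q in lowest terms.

13

Step 1: cross terms: (3*-31 - 15*-22)=237, (15*-23 - 15*-31)=120, (15*8 - 25*-23)=695, (25*-22 - 3*8)=-574; twice the area = |478| = 478; area = 239; boundary points = 3 + 8 + 1 + 2 = 14; strictly interior points = area - boundary/2 + 1 = 233; answer 233
Step 2: R1 = 233; d = -12; -5*(-12)^3 + 8*(-12)^2 - 6*(-12)^1 + 9 = (8640) + (1152) + (72) + (9) = 9873; answer 9873
Step 3: R2 = 9873; c = 10096; 10096 = 2^4 * 631; sigma = (1 + 2 + 4 + 8 + 16) * (1 + 631) = 31 * 632 = 19592; answer 19592
Step 4: R3 = 19592; m = 1; remainder = value at the root: 5*(1)^4 + 6*(1)^3 + 5*(1)^2 - 3 = (5) + (6) + (5) + (-3) = 13; answer 13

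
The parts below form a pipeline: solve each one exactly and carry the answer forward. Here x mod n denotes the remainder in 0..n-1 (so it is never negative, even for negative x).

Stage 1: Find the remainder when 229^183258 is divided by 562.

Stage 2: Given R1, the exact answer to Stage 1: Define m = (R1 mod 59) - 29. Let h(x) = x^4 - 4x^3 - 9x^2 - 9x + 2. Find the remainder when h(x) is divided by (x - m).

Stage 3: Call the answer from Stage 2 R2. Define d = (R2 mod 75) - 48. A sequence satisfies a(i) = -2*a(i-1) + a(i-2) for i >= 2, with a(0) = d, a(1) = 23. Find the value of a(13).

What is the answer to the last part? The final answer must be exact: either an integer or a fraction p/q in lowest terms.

783463

Stage 1: squarings mod 562: 229^1=229, 229^2=175, 229^4=277, 229^8=297, 229^16=537, 229^32=63, 229^64=35, 229^128=101, 229^256=85, 229^512=481, 229^1024=379, 229^2048=331, 229^4096=533, 229^8192=279, 229^16384=285, 229^32768=297, 229^65536=537, 229^131072=63; 229^183258 = 229^2 * 229^8 * 229^16 * 229^64 * 229^128 * 229^256 * 229^512 * 229^2048 * 229^16384 * 229^32768 * 229^131072 = 395 (mod 562); answer 395
Stage 2: R1 = 395; m = 12; remainder = value at the root: 1*(12)^4 - 4*(12)^3 - 9*(12)^2 - 9*(12)^1 + 2 = (20736) + (-6912) + (-1296) + (-108) + (2) = 12422; answer 12422
Stage 3: R2 = 12422; d = -1; a(2) = -2*(23) + 1*(-1) = -47; iterating: a(2)=-47, a(3)=117, a(4)=-281, a(5)=679, a(6)=-1639, a(7)=3957, a(8)=-9553, a(9)=23063, a(10)=-55679, a(11)=134421, a(12)=-324521, a(13)=783463; answer 783463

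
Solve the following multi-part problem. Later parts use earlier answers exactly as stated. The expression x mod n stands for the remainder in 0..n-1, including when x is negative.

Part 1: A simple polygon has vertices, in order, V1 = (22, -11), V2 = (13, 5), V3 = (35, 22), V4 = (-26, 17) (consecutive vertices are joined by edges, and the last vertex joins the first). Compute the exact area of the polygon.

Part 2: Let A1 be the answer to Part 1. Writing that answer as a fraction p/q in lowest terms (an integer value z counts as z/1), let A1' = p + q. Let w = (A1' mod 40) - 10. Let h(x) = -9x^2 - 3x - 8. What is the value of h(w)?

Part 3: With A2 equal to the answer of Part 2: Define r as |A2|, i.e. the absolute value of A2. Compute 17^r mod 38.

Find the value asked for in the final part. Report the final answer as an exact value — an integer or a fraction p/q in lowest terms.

Part 1: cross terms: (22*5 - 13*-11)=253, (13*22 - 35*5)=111, (35*17 - -26*22)=1167, (-26*-11 - 22*17)=-88; twice the area = |1443| = 1443; area = 1443/2; answer 1443/2
Part 2: A1 = 1443/2; threaded value p + q = 1445; w = -5; -9*(-5)^2 - 3*(-5)^1 - 8 = (-225) + (15) + (-8) = -218; answer -218
Part 3: A2 = -218; r = 218; squarings mod 38: 17^1=17, 17^2=23, 17^4=35, 17^8=9, 17^16=5, 17^32=25, 17^64=17, 17^128=23; 17^218 = 17^2 * 17^8 * 17^16 * 17^64 * 17^128 = 23 (mod 38); answer 23

23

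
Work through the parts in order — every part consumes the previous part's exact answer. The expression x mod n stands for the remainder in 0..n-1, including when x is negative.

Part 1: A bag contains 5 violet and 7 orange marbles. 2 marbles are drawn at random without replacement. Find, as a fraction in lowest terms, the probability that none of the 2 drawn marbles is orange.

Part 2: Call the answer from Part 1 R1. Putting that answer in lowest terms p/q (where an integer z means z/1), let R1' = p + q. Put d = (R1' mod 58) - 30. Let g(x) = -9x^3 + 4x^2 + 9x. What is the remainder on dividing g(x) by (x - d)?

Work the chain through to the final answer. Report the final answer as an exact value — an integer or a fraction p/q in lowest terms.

-4280

Part 1: total draws C(12,2) = 66; favorable C(5,2) = 10; P = 5/33; answer 5/33
Part 2: R1 = 5/33; threaded value p + q = 38; d = 8; remainder = value at the root: -9*(8)^3 + 4*(8)^2 + 9*(8)^1 = (-4608) + (256) + (72) = -4280; answer -4280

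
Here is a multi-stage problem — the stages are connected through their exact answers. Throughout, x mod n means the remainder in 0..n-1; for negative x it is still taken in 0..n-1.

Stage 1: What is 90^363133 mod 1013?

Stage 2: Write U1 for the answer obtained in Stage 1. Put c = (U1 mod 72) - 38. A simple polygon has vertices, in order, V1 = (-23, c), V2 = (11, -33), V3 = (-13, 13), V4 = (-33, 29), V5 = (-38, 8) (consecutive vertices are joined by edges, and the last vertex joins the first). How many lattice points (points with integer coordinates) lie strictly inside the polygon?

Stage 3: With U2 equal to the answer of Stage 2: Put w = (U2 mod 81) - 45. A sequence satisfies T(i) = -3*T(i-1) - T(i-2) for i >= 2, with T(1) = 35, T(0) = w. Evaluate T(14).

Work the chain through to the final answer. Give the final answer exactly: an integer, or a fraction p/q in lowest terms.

Stage 1: squarings mod 1013: 90^1=90, 90^2=1009, 90^4=16, 90^8=256, 90^16=704, 90^32=259, 90^64=223, 90^128=92, 90^256=360, 90^512=949, 90^1024=44, 90^2048=923, 90^4096=1009, 90^8192=16, 90^16384=256, 90^32768=704, 90^65536=259, 90^131072=223, 90^262144=92; 90^363133 = 90^1 * 90^4 * 90^8 * 90^16 * 90^32 * 90^64 * 90^512 * 90^2048 * 90^32768 * 90^65536 * 90^262144 = 754 (mod 1013); answer 754
Stage 2: U1 = 754; c = -4; cross terms: (-23*-33 - 11*-4)=803, (11*13 - -13*-33)=-286, (-13*29 - -33*13)=52, (-33*8 - -38*29)=838, (-38*-4 - -23*8)=336; twice the area = |1743| = 1743; area = 1743/2; boundary points = 1 + 2 + 4 + 1 + 3 = 11; strictly interior points = area - boundary/2 + 1 = 867; answer 867
Stage 3: U2 = 867; w = 12; T(2) = -3*(35) - 1*(12) = -117; iterating: T(2)=-117, T(3)=316, T(4)=-831, T(5)=2177, T(6)=-5700, T(7)=14923, T(8)=-39069, T(9)=102284, T(10)=-267783, T(11)=701065, T(12)=-1835412, T(13)=4805171, T(14)=-12580101; answer -12580101

-12580101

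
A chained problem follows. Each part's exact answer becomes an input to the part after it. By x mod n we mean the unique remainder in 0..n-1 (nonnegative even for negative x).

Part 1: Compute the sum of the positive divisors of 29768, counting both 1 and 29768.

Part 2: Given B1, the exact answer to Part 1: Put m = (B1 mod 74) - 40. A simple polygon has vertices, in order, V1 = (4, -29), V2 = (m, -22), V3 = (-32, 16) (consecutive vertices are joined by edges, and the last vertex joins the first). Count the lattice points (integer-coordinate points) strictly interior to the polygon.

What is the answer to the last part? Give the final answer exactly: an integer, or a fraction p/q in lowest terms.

Part 1: 29768 = 2^3 * 61^2; sigma = (1 + 2 + 4 + 8) * (1 + 61 + 3721) = 15 * 3783 = 56745; answer 56745
Part 2: B1 = 56745; m = 21; cross terms: (4*-22 - 21*-29)=521, (21*16 - -32*-22)=-368, (-32*-29 - 4*16)=864; twice the area = |1017| = 1017; area = 1017/2; boundary points = 1 + 1 + 9 = 11; strictly interior points = area - boundary/2 + 1 = 504; answer 504

504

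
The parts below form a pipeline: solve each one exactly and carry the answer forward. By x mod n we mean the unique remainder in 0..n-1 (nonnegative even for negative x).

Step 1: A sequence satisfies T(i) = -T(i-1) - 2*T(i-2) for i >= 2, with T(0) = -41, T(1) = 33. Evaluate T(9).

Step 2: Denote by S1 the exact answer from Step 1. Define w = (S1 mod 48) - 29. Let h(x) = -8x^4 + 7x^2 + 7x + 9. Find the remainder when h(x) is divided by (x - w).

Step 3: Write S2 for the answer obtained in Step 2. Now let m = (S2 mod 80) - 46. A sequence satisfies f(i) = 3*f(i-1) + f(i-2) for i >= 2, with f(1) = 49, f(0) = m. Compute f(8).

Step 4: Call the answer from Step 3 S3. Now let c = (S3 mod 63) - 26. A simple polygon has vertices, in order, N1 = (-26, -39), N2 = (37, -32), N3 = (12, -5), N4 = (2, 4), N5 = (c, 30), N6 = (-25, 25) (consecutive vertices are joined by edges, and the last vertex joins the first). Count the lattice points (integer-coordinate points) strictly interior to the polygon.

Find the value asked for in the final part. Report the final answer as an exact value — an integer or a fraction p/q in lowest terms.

Step 1: T(2) = -1*(33) - 2*(-41) = 49; iterating: T(2)=49, T(3)=-115, T(4)=17, T(5)=213, T(6)=-247, T(7)=-179, T(8)=673, T(9)=-315; answer -315
Step 2: S1 = -315; w = -8; remainder = value at the root: -8*(-8)^4 + 7*(-8)^2 + 7*(-8)^1 + 9 = (-32768) + (448) + (-56) + (9) = -32367; answer -32367
Step 3: S2 = -32367; m = -13; f(2) = 3*(49) + 1*(-13) = 134; iterating: f(2)=134, f(3)=451, f(4)=1487, f(5)=4912, f(6)=16223, f(7)=53581, f(8)=176966; answer 176966
Step 4: S3 = 176966; c = 36; cross terms: (-26*-32 - 37*-39)=2275, (37*-5 - 12*-32)=199, (12*4 - 2*-5)=58, (2*30 - 36*4)=-84, (36*25 - -25*30)=1650, (-25*-39 - -26*25)=1625; twice the area = |5723| = 5723; area = 5723/2; boundary points = 7 + 1 + 1 + 2 + 1 + 1 = 13; strictly interior points = area - boundary/2 + 1 = 2856; answer 2856

2856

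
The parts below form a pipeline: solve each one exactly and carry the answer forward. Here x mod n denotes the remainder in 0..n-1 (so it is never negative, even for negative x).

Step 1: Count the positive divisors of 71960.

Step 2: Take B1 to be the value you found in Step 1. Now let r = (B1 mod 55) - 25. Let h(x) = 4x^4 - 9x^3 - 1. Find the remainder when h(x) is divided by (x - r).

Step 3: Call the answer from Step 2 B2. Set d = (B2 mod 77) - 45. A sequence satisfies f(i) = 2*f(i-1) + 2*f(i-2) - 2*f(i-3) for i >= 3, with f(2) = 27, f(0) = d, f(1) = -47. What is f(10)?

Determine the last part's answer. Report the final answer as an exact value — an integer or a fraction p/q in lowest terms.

2784

Step 1: 71960 = 2^3 * 5 * 7 * 257; number of divisors = (3+1) * (1+1) * (1+1) * (1+1) = 32; answer 32
Step 2: B1 = 32; r = 7; remainder = value at the root: 4*(7)^4 - 9*(7)^3 - 1 = (9604) + (-3087) + (-1) = 6516; answer 6516
Step 3: B2 = 6516; d = 3; f(3) = 2*(27) + 2*(-47) - 2*(3) = -46; iterating: f(3)=-46, f(4)=56, f(5)=-34, f(6)=136, f(7)=92, f(8)=524, f(9)=960, f(10)=2784; answer 2784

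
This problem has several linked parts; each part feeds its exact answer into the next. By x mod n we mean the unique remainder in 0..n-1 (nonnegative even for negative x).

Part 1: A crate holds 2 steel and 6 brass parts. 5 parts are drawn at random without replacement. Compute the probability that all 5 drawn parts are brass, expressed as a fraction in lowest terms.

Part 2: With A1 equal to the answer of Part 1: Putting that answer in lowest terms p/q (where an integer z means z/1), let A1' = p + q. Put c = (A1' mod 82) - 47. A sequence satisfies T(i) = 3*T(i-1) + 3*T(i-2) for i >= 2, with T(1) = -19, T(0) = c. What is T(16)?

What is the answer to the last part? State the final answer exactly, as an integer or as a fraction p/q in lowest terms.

Part 1: total draws C(8,5) = 56; favorable C(6,5) = 6; P = 3/28; answer 3/28
Part 2: A1 = 3/28; threaded value p + q = 31; c = -16; T(2) = 3*(-19) + 3*(-16) = -105; iterating: T(2)=-105, T(3)=-372, T(4)=-1431, T(5)=-5409, T(6)=-20520, T(7)=-77787, T(8)=-294921, T(9)=-1118124, T(10)=-4239135, T(11)=-16071777, T(12)=-60932736, T(13)=-231013539, T(14)=-875838825, T(15)=-3320557092, T(16)=-12589187751; answer -12589187751

-12589187751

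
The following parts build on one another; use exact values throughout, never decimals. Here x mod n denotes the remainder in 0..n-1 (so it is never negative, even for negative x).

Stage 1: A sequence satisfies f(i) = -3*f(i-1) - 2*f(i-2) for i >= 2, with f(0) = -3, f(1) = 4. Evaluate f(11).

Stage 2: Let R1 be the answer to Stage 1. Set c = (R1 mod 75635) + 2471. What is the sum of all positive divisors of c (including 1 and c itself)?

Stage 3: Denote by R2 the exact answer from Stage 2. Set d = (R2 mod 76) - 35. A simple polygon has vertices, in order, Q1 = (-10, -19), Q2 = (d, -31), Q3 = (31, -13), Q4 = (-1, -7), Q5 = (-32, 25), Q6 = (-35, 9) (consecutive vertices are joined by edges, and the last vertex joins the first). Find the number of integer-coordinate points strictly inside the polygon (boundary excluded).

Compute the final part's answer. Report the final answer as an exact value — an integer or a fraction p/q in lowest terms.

Stage 1: f(2) = -3*(4) - 2*(-3) = -6; iterating: f(2)=-6, f(3)=10, f(4)=-18, f(5)=34, f(6)=-66, f(7)=130, f(8)=-258, f(9)=514, f(10)=-1026, f(11)=2050; answer 2050
Stage 2: R1 = 2050; c = 4521; 4521 = 3 * 11 * 137; sigma = (1 + 3) * (1 + 11) * (1 + 137) = 4 * 12 * 138 = 6624; answer 6624
Stage 3: R2 = 6624; d = -23; cross terms: (-10*-31 - -23*-19)=-127, (-23*-13 - 31*-31)=1260, (31*-7 - -1*-13)=-230, (-1*25 - -32*-7)=-249, (-32*9 - -35*25)=587, (-35*-19 - -10*9)=755; twice the area = |1996| = 1996; area = 998; boundary points = 1 + 18 + 2 + 1 + 1 + 1 = 24; strictly interior points = area - boundary/2 + 1 = 987; answer 987

987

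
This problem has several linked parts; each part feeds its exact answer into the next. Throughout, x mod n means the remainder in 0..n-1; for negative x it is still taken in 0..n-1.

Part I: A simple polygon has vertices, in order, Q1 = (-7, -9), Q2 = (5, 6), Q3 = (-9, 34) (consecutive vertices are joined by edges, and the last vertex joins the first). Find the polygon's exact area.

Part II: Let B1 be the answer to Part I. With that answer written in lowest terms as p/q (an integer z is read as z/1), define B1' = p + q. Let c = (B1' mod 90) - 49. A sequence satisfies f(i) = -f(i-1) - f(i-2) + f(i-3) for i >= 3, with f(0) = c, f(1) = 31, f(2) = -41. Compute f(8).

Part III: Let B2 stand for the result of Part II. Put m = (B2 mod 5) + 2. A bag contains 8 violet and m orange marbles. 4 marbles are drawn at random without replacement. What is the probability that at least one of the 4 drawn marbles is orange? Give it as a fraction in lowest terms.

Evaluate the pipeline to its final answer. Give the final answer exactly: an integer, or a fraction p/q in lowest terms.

85/99

Part I: cross terms: (-7*6 - 5*-9)=3, (5*34 - -9*6)=224, (-9*-9 - -7*34)=319; twice the area = |546| = 546; area = 273; answer 273
Part II: B1 = 273; threaded value p + q = 274; c = -45; f(3) = -1*(-41) - 1*(31) + 1*(-45) = -35; iterating: f(3)=-35, f(4)=107, f(5)=-113, f(6)=-29, f(7)=249, f(8)=-333; answer -333
Part III: B2 = -333; m = 4; total draws C(12,4) = 495; complement C(8,4) = 70; favorable 495 - 70 = 425; P = 85/99; answer 85/99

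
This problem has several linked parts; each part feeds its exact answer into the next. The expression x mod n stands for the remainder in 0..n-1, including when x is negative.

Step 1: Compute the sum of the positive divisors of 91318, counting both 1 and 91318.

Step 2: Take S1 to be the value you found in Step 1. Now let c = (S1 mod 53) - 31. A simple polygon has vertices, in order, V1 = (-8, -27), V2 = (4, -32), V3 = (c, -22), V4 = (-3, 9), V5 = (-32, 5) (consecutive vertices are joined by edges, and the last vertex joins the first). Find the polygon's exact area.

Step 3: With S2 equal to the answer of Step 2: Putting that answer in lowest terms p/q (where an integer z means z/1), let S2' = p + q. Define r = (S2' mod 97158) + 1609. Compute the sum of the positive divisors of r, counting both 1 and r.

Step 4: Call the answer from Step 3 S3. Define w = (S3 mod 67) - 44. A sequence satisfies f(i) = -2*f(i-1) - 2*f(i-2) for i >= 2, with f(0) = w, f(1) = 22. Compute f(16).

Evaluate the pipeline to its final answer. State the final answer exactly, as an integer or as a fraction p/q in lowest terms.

Step 1: 91318 = 2 * 45659; sigma = (1 + 2) * (1 + 45659) = 3 * 45660 = 136980; answer 136980
Step 2: S1 = 136980; c = -3; cross terms: (-8*-32 - 4*-27)=364, (4*-22 - -3*-32)=-184, (-3*9 - -3*-22)=-93, (-3*5 - -32*9)=273, (-32*-27 - -8*5)=904; twice the area = |1264| = 1264; area = 632; answer 632
Step 3: S2 = 632; threaded value p + q = 633; r = 2242; 2242 = 2 * 19 * 59; sigma = (1 + 2) * (1 + 19) * (1 + 59) = 3 * 20 * 60 = 3600; answer 3600
Step 4: S3 = 3600; w = 5; f(2) = -2*(22) - 2*(5) = -54; iterating: f(2)=-54, f(3)=64, f(4)=-20, f(5)=-88, f(6)=216, f(7)=-256, f(8)=80, f(9)=352, f(10)=-864, f(11)=1024, f(12)=-320, f(13)=-1408, f(14)=3456, f(15)=-4096, f(16)=1280; answer 1280

1280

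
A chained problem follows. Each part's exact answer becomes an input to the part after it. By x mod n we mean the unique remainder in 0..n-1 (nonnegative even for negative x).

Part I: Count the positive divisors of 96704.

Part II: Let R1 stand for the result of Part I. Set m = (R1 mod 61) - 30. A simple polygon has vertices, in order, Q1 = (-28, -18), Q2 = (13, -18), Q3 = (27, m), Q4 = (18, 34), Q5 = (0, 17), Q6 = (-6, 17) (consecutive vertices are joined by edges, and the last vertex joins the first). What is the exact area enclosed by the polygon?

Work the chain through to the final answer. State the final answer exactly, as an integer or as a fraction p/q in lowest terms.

1607

Part I: 96704 = 2^6 * 1511; number of divisors = (6+1) * (1+1) = 14; answer 14
Part II: R1 = 14; m = -16; cross terms: (-28*-18 - 13*-18)=738, (13*-16 - 27*-18)=278, (27*34 - 18*-16)=1206, (18*17 - 0*34)=306, (0*17 - -6*17)=102, (-6*-18 - -28*17)=584; twice the area = |3214| = 3214; area = 1607; answer 1607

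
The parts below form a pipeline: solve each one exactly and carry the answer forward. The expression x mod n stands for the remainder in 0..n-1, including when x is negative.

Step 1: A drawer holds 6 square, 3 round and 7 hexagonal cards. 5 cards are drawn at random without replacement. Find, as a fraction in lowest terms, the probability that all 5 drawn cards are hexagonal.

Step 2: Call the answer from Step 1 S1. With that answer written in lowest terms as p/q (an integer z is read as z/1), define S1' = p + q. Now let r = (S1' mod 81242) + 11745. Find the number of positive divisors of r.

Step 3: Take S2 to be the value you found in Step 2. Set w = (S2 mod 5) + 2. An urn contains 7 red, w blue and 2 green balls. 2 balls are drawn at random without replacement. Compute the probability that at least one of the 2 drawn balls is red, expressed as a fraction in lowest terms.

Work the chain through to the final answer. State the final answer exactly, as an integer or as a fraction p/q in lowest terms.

Step 1: total draws C(16,5) = 4368; favorable C(7,5) = 21; P = 1/208; answer 1/208
Step 2: S1 = 1/208; threaded value p + q = 209; r = 11954; 11954 = 2 * 43 * 139; number of divisors = (1+1) * (1+1) * (1+1) = 8; answer 8
Step 3: S2 = 8; w = 5; total draws C(14,2) = 91; complement C(7,2) = 21; favorable 91 - 21 = 70; P = 10/13; answer 10/13

10/13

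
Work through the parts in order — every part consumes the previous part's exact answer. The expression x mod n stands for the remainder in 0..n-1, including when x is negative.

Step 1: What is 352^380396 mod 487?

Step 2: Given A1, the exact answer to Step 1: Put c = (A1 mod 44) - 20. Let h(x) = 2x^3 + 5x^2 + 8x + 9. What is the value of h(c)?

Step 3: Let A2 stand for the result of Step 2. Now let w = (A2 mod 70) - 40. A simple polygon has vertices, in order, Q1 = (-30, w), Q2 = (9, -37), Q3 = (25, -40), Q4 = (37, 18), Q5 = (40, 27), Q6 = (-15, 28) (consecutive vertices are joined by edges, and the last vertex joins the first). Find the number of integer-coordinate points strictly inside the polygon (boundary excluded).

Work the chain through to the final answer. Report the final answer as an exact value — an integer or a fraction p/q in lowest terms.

Step 1: squarings mod 487: 352^1=352, 352^2=206, 352^4=67, 352^8=106, 352^16=35, 352^32=251, 352^64=178, 352^128=29, 352^256=354, 352^512=157, 352^1024=299, 352^2048=280, 352^4096=480, 352^8192=49, 352^16384=453, 352^32768=182, 352^65536=8, 352^131072=64, 352^262144=200; 352^380396 = 352^4 * 352^8 * 352^32 * 352^64 * 352^128 * 352^256 * 352^1024 * 352^2048 * 352^16384 * 352^32768 * 352^65536 * 352^262144 = 397 (mod 487); answer 397
Step 2: A1 = 397; c = -19; 2*(-19)^3 + 5*(-19)^2 + 8*(-19)^1 + 9 = (-13718) + (1805) + (-152) + (9) = -12056; answer -12056
Step 3: A2 = -12056; w = 14; cross terms: (-30*-37 - 9*14)=984, (9*-40 - 25*-37)=565, (25*18 - 37*-40)=1930, (37*27 - 40*18)=279, (40*28 - -15*27)=1525, (-15*14 - -30*28)=630; twice the area = |5913| = 5913; area = 5913/2; boundary points = 3 + 1 + 2 + 3 + 1 + 1 = 11; strictly interior points = area - boundary/2 + 1 = 2952; answer 2952

2952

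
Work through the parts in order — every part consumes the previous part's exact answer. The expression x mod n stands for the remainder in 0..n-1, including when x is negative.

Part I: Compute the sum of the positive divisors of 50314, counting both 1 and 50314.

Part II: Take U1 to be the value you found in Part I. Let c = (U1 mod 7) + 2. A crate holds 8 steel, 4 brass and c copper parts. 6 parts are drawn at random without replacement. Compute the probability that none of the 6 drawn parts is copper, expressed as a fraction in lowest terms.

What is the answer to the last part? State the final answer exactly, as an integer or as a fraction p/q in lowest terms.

Part I: 50314 = 2 * 11 * 2287; sigma = (1 + 2) * (1 + 11) * (1 + 2287) = 3 * 12 * 2288 = 82368; answer 82368
Part II: U1 = 82368; c = 8; total draws C(20,6) = 38760; favorable C(12,6) = 924; P = 77/3230; answer 77/3230

77/3230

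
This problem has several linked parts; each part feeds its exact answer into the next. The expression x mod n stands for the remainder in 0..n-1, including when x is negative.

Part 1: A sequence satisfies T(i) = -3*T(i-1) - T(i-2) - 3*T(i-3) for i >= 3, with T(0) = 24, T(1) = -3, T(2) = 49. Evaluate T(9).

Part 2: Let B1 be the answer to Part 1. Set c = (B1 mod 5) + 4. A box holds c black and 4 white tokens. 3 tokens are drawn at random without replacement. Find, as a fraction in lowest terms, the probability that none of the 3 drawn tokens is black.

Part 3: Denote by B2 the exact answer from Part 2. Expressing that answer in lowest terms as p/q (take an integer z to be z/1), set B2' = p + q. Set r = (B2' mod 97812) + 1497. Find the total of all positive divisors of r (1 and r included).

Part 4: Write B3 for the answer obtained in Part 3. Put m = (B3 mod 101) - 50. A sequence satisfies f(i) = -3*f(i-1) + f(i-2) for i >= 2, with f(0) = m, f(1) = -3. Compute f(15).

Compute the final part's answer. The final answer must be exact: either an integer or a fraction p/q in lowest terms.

Part 1: T(3) = -3*(49) - 1*(-3) - 3*(24) = -216; iterating: T(3)=-216, T(4)=608, T(5)=-1755, T(6)=5305, T(7)=-15984, T(8)=47912, T(9)=-143667; answer -143667
Part 2: B1 = -143667; c = 7; total draws C(11,3) = 165; favorable C(4,3) = 4; P = 4/165; answer 4/165
Part 3: B2 = 4/165; threaded value p + q = 169; r = 1666; 1666 = 2 * 7^2 * 17; sigma = (1 + 2) * (1 + 7 + 49) * (1 + 17) = 3 * 57 * 18 = 3078; answer 3078
Part 4: B3 = 3078; m = -2; f(2) = -3*(-3) + 1*(-2) = 7; iterating: f(2)=7, f(3)=-24, f(4)=79, f(5)=-261, f(6)=862, f(7)=-2847, f(8)=9403, f(9)=-31056, f(10)=102571, f(11)=-338769, f(12)=1118878, f(13)=-3695403, f(14)=12205087, f(15)=-40310664; answer -40310664

-40310664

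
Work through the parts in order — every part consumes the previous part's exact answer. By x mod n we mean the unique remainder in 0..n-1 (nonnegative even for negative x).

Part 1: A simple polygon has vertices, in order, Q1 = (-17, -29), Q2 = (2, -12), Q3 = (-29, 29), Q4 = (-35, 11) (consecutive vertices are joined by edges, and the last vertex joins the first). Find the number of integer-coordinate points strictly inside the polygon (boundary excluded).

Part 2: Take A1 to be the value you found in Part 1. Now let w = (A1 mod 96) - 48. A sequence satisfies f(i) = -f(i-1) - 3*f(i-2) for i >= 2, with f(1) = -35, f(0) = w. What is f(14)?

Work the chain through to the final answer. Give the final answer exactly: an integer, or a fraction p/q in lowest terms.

Part 1: cross terms: (-17*-12 - 2*-29)=262, (2*29 - -29*-12)=-290, (-29*11 - -35*29)=696, (-35*-29 - -17*11)=1202; twice the area = |1870| = 1870; area = 935; boundary points = 1 + 1 + 6 + 2 = 10; strictly interior points = area - boundary/2 + 1 = 931; answer 931
Part 2: A1 = 931; w = 19; f(2) = -1*(-35) - 3*(19) = -22; iterating: f(2)=-22, f(3)=127, f(4)=-61, f(5)=-320, f(6)=503, f(7)=457, f(8)=-1966, f(9)=595, f(10)=5303, f(11)=-7088, f(12)=-8821, f(13)=30085, f(14)=-3622; answer -3622

-3622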